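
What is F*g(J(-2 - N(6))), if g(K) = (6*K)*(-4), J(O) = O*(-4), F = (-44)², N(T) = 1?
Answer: -557568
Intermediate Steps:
F = 1936
J(O) = -4*O
g(K) = -24*K
F*g(J(-2 - N(6))) = 1936*(-(-96)*(-2 - 1*1)) = 1936*(-(-96)*(-2 - 1)) = 1936*(-(-96)*(-3)) = 1936*(-24*12) = 1936*(-288) = -557568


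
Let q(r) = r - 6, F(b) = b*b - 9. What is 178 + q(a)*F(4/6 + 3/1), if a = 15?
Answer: 218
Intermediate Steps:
F(b) = -9 + b**2 (F(b) = b**2 - 9 = -9 + b**2)
q(r) = -6 + r
178 + q(a)*F(4/6 + 3/1) = 178 + (-6 + 15)*(-9 + (4/6 + 3/1)**2) = 178 + 9*(-9 + (4*(1/6) + 3*1)**2) = 178 + 9*(-9 + (2/3 + 3)**2) = 178 + 9*(-9 + (11/3)**2) = 178 + 9*(-9 + 121/9) = 178 + 9*(40/9) = 178 + 40 = 218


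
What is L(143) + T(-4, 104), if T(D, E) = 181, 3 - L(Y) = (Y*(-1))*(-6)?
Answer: -674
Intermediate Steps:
L(Y) = 3 - 6*Y (L(Y) = 3 - Y*(-1)*(-6) = 3 - (-Y)*(-6) = 3 - 6*Y)
L(143) + T(-4, 104) = (3 - 6*143) + 181 = (3 - 858) + 181 = -855 + 181 = -674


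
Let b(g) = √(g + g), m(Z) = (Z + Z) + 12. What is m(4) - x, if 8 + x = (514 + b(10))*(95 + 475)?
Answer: -292952 - 1140*√5 ≈ -2.9550e+5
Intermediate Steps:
m(Z) = 12 + 2*Z (m(Z) = 2*Z + 12 = 12 + 2*Z)
b(g) = √2*√g (b(g) = √(2*g) = √2*√g)
x = 292972 + 1140*√5 (x = -8 + (514 + √2*√10)*(95 + 475) = -8 + (514 + 2*√5)*570 = -8 + (292980 + 1140*√5) = 292972 + 1140*√5 ≈ 2.9552e+5)
m(4) - x = (12 + 2*4) - (292972 + 1140*√5) = (12 + 8) + (-292972 - 1140*√5) = 20 + (-292972 - 1140*√5) = -292952 - 1140*√5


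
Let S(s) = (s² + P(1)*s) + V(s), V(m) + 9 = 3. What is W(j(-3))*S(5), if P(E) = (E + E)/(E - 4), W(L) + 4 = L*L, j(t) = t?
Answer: 235/3 ≈ 78.333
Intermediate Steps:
V(m) = -6 (V(m) = -9 + 3 = -6)
W(L) = -4 + L² (W(L) = -4 + L*L = -4 + L²)
P(E) = 2*E/(-4 + E) (P(E) = (2*E)/(-4 + E) = 2*E/(-4 + E))
S(s) = -6 + s² - 2*s/3 (S(s) = (s² + (2*1/(-4 + 1))*s) - 6 = (s² + (2*1/(-3))*s) - 6 = (s² + (2*1*(-⅓))*s) - 6 = (s² - 2*s/3) - 6 = -6 + s² - 2*s/3)
W(j(-3))*S(5) = (-4 + (-3)²)*(-6 + 5² - ⅔*5) = (-4 + 9)*(-6 + 25 - 10/3) = 5*(47/3) = 235/3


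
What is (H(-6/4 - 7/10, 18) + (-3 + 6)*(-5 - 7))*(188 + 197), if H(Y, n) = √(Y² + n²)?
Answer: -13860 + 77*√8221 ≈ -6878.4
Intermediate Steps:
(H(-6/4 - 7/10, 18) + (-3 + 6)*(-5 - 7))*(188 + 197) = (√((-6/4 - 7/10)² + 18²) + (-3 + 6)*(-5 - 7))*(188 + 197) = (√((-6*¼ - 7*⅒)² + 324) + 3*(-12))*385 = (√((-3/2 - 7/10)² + 324) - 36)*385 = (√((-11/5)² + 324) - 36)*385 = (√(121/25 + 324) - 36)*385 = (√(8221/25) - 36)*385 = (√8221/5 - 36)*385 = (-36 + √8221/5)*385 = -13860 + 77*√8221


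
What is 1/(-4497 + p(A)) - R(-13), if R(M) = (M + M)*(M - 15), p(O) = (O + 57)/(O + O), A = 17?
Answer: -55627953/76412 ≈ -728.00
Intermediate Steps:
p(O) = (57 + O)/(2*O) (p(O) = (57 + O)/((2*O)) = (57 + O)*(1/(2*O)) = (57 + O)/(2*O))
R(M) = 2*M*(-15 + M) (R(M) = (2*M)*(-15 + M) = 2*M*(-15 + M))
1/(-4497 + p(A)) - R(-13) = 1/(-4497 + (1/2)*(57 + 17)/17) - 2*(-13)*(-15 - 13) = 1/(-4497 + (1/2)*(1/17)*74) - 2*(-13)*(-28) = 1/(-4497 + 37/17) - 1*728 = 1/(-76412/17) - 728 = -17/76412 - 728 = -55627953/76412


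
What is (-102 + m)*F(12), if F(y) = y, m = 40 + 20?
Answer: -504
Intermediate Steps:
m = 60
(-102 + m)*F(12) = (-102 + 60)*12 = -42*12 = -504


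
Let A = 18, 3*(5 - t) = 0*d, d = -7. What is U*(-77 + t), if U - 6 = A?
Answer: -1728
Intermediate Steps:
t = 5 (t = 5 - 0*(-7) = 5 - ⅓*0 = 5 + 0 = 5)
U = 24 (U = 6 + 18 = 24)
U*(-77 + t) = 24*(-77 + 5) = 24*(-72) = -1728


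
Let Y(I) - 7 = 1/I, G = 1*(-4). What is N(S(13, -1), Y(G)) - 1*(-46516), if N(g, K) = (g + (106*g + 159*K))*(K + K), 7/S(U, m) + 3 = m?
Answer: 58477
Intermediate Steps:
S(U, m) = 7/(-3 + m)
G = -4
Y(I) = 7 + 1/I
N(g, K) = 2*K*(107*g + 159*K) (N(g, K) = (107*g + 159*K)*(2*K) = 2*K*(107*g + 159*K))
N(S(13, -1), Y(G)) - 1*(-46516) = 2*(7 + 1/(-4))*(107*(7/(-3 - 1)) + 159*(7 + 1/(-4))) - 1*(-46516) = 2*(7 - ¼)*(107*(7/(-4)) + 159*(7 - ¼)) + 46516 = 2*(27/4)*(107*(7*(-¼)) + 159*(27/4)) + 46516 = 2*(27/4)*(107*(-7/4) + 4293/4) + 46516 = 2*(27/4)*(-749/4 + 4293/4) + 46516 = 2*(27/4)*886 + 46516 = 11961 + 46516 = 58477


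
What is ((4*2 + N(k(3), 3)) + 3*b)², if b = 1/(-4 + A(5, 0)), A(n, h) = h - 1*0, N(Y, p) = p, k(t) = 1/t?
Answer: 1681/16 ≈ 105.06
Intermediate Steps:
A(n, h) = h (A(n, h) = h + 0 = h)
b = -¼ (b = 1/(-4 + 0) = 1/(-4) = -¼ ≈ -0.25000)
((4*2 + N(k(3), 3)) + 3*b)² = ((4*2 + 3) + 3*(-¼))² = ((8 + 3) - ¾)² = (11 - ¾)² = (41/4)² = 1681/16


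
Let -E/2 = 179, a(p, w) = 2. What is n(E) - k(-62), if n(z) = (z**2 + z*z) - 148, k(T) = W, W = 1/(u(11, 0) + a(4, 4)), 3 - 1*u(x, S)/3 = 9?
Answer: 4098881/16 ≈ 2.5618e+5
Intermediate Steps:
E = -358 (E = -2*179 = -358)
u(x, S) = -18 (u(x, S) = 9 - 3*9 = 9 - 27 = -18)
W = -1/16 (W = 1/(-18 + 2) = 1/(-16) = -1/16 ≈ -0.062500)
k(T) = -1/16
n(z) = -148 + 2*z**2 (n(z) = (z**2 + z**2) - 148 = 2*z**2 - 148 = -148 + 2*z**2)
n(E) - k(-62) = (-148 + 2*(-358)**2) - 1*(-1/16) = (-148 + 2*128164) + 1/16 = (-148 + 256328) + 1/16 = 256180 + 1/16 = 4098881/16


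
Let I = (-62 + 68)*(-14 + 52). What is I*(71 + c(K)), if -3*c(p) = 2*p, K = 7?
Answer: 15124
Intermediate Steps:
c(p) = -2*p/3
I = 228 (I = 6*38 = 228)
I*(71 + c(K)) = 228*(71 - ⅔*7) = 228*(71 - 14/3) = 228*(199/3) = 15124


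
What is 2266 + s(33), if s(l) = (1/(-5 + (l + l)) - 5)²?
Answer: 8524202/3721 ≈ 2290.8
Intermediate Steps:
s(l) = (-5 + 1/(-5 + 2*l))² (s(l) = (1/(-5 + 2*l) - 5)² = (-5 + 1/(-5 + 2*l))²)
2266 + s(33) = 2266 + 4*(-13 + 5*33)²/(-5 + 2*33)² = 2266 + 4*(-13 + 165)²/(-5 + 66)² = 2266 + 4*152²/61² = 2266 + 4*23104*(1/3721) = 2266 + 92416/3721 = 8524202/3721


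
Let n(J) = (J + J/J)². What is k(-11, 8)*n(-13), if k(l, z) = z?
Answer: 1152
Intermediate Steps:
n(J) = (1 + J)² (n(J) = (J + 1)² = (1 + J)²)
k(-11, 8)*n(-13) = 8*(1 - 13)² = 8*(-12)² = 8*144 = 1152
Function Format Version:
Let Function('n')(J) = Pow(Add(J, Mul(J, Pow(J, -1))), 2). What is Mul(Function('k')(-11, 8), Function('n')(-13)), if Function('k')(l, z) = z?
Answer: 1152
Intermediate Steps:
Function('n')(J) = Pow(Add(1, J), 2) (Function('n')(J) = Pow(Add(J, 1), 2) = Pow(Add(1, J), 2))
Mul(Function('k')(-11, 8), Function('n')(-13)) = Mul(8, Pow(Add(1, -13), 2)) = Mul(8, Pow(-12, 2)) = Mul(8, 144) = 1152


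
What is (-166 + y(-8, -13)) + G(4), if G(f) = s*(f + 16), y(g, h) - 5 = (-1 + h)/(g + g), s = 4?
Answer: -641/8 ≈ -80.125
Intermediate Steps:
y(g, h) = 5 + (-1 + h)/(2*g) (y(g, h) = 5 + (-1 + h)/(g + g) = 5 + (-1 + h)/((2*g)) = 5 + (-1 + h)*(1/(2*g)) = 5 + (-1 + h)/(2*g))
G(f) = 64 + 4*f (G(f) = 4*(f + 16) = 4*(16 + f) = 64 + 4*f)
(-166 + y(-8, -13)) + G(4) = (-166 + (1/2)*(-1 - 13 + 10*(-8))/(-8)) + (64 + 4*4) = (-166 + (1/2)*(-1/8)*(-1 - 13 - 80)) + (64 + 16) = (-166 + (1/2)*(-1/8)*(-94)) + 80 = (-166 + 47/8) + 80 = -1281/8 + 80 = -641/8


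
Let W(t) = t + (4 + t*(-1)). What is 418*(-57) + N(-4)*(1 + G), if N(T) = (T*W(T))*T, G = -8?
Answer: -24274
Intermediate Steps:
W(t) = 4 (W(t) = t + (4 - t) = 4)
N(T) = 4*T² (N(T) = (T*4)*T = (4*T)*T = 4*T²)
418*(-57) + N(-4)*(1 + G) = 418*(-57) + (4*(-4)²)*(1 - 8) = -23826 + (4*16)*(-7) = -23826 + 64*(-7) = -23826 - 448 = -24274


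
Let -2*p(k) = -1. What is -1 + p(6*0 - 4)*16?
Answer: 7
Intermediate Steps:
p(k) = ½ (p(k) = -½*(-1) = ½)
-1 + p(6*0 - 4)*16 = -1 + (½)*16 = -1 + 8 = 7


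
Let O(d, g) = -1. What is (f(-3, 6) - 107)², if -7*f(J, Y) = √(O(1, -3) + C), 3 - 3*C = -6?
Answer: (749 + √2)²/49 ≈ 11492.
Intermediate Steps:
C = 3 (C = 1 - ⅓*(-6) = 1 + 2 = 3)
f(J, Y) = -√2/7 (f(J, Y) = -√(-1 + 3)/7 = -√2/7)
(f(-3, 6) - 107)² = (-√2/7 - 107)² = (-107 - √2/7)²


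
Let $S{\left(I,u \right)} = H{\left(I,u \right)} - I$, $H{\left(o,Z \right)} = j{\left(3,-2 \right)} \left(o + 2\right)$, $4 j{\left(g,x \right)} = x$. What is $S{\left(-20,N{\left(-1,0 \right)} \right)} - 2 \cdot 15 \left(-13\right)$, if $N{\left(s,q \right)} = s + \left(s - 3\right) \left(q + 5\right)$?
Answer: $419$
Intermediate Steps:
$j{\left(g,x \right)} = \frac{x}{4}$
$H{\left(o,Z \right)} = -1 - \frac{o}{2}$ ($H{\left(o,Z \right)} = \frac{1}{4} \left(-2\right) \left(o + 2\right) = - \frac{2 + o}{2} = -1 - \frac{o}{2}$)
$N{\left(s,q \right)} = s + \left(-3 + s\right) \left(5 + q\right)$
$S{\left(I,u \right)} = -1 - \frac{3 I}{2}$ ($S{\left(I,u \right)} = \left(-1 - \frac{I}{2}\right) - I = -1 - \frac{3 I}{2}$)
$S{\left(-20,N{\left(-1,0 \right)} \right)} - 2 \cdot 15 \left(-13\right) = \left(-1 - -30\right) - 2 \cdot 15 \left(-13\right) = \left(-1 + 30\right) - 30 \left(-13\right) = 29 - -390 = 29 + 390 = 419$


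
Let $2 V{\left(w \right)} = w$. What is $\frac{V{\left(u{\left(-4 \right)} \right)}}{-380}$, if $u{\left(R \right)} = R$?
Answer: $\frac{1}{190} \approx 0.0052632$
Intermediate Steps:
$V{\left(w \right)} = \frac{w}{2}$
$\frac{V{\left(u{\left(-4 \right)} \right)}}{-380} = \frac{\frac{1}{2} \left(-4\right)}{-380} = \left(- \frac{1}{380}\right) \left(-2\right) = \frac{1}{190}$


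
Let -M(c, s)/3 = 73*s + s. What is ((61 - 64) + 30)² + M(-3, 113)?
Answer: -24357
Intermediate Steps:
M(c, s) = -222*s (M(c, s) = -3*(73*s + s) = -222*s)
((61 - 64) + 30)² + M(-3, 113) = ((61 - 64) + 30)² - 222*113 = (-3 + 30)² - 25086 = 27² - 25086 = 729 - 25086 = -24357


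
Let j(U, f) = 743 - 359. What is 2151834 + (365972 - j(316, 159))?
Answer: 2517422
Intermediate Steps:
j(U, f) = 384
2151834 + (365972 - j(316, 159)) = 2151834 + (365972 - 1*384) = 2151834 + (365972 - 384) = 2151834 + 365588 = 2517422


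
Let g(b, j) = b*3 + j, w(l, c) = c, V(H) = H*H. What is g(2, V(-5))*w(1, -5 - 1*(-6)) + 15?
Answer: 46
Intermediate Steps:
V(H) = H²
g(b, j) = j + 3*b (g(b, j) = 3*b + j = j + 3*b)
g(2, V(-5))*w(1, -5 - 1*(-6)) + 15 = ((-5)² + 3*2)*(-5 - 1*(-6)) + 15 = (25 + 6)*(-5 + 6) + 15 = 31*1 + 15 = 31 + 15 = 46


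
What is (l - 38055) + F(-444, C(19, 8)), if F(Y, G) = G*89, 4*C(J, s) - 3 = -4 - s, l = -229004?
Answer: -1069037/4 ≈ -2.6726e+5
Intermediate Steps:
C(J, s) = -¼ - s/4 (C(J, s) = ¾ + (-4 - s)/4 = ¾ + (-1 - s/4) = -¼ - s/4)
F(Y, G) = 89*G
(l - 38055) + F(-444, C(19, 8)) = (-229004 - 38055) + 89*(-¼ - ¼*8) = -267059 + 89*(-¼ - 2) = -267059 + 89*(-9/4) = -267059 - 801/4 = -1069037/4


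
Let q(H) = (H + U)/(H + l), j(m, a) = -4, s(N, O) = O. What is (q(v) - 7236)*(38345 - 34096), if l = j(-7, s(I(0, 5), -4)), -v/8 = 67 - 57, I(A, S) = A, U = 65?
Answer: -122980021/4 ≈ -3.0745e+7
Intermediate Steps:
v = -80 (v = -8*(67 - 57) = -8*10 = -80)
l = -4
q(H) = (65 + H)/(-4 + H) (q(H) = (H + 65)/(H - 4) = (65 + H)/(-4 + H))
(q(v) - 7236)*(38345 - 34096) = ((65 - 80)/(-4 - 80) - 7236)*(38345 - 34096) = (-15/(-84) - 7236)*4249 = (-1/84*(-15) - 7236)*4249 = (5/28 - 7236)*4249 = -202603/28*4249 = -122980021/4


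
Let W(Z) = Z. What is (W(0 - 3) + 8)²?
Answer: 25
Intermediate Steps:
(W(0 - 3) + 8)² = ((0 - 3) + 8)² = (-3 + 8)² = 5² = 25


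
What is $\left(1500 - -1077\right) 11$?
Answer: $28347$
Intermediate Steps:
$\left(1500 - -1077\right) 11 = \left(1500 + 1077\right) 11 = 2577 \cdot 11 = 28347$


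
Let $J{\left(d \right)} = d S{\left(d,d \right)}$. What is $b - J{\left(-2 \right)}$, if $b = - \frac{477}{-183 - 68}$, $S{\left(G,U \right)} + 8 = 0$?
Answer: $- \frac{3539}{251} \approx -14.1$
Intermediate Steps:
$S{\left(G,U \right)} = -8$ ($S{\left(G,U \right)} = -8 + 0 = -8$)
$J{\left(d \right)} = - 8 d$ ($J{\left(d \right)} = d \left(-8\right) = - 8 d$)
$b = \frac{477}{251}$ ($b = - \frac{477}{-183 - 68} = - \frac{477}{-251} = \left(-477\right) \left(- \frac{1}{251}\right) = \frac{477}{251} \approx 1.9004$)
$b - J{\left(-2 \right)} = \frac{477}{251} - \left(-8\right) \left(-2\right) = \frac{477}{251} - 16 = - \frac{3539}{251}$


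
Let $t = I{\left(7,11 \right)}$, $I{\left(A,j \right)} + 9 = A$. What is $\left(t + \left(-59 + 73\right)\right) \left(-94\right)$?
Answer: $-1128$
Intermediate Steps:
$I{\left(A,j \right)} = -9 + A$
$t = -2$ ($t = -9 + 7 = -2$)
$\left(t + \left(-59 + 73\right)\right) \left(-94\right) = \left(-2 + \left(-59 + 73\right)\right) \left(-94\right) = \left(-2 + 14\right) \left(-94\right) = 12 \left(-94\right) = -1128$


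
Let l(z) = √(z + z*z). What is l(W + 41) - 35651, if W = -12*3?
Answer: -35651 + √30 ≈ -35646.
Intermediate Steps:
W = -36
l(z) = √(z + z²)
l(W + 41) - 35651 = √((-36 + 41)*(1 + (-36 + 41))) - 35651 = √(5*(1 + 5)) - 35651 = √(5*6) - 35651 = √30 - 35651 = -35651 + √30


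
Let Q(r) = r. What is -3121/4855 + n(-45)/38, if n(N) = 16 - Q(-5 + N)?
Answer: 100916/92245 ≈ 1.0940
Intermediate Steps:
n(N) = 21 - N (n(N) = 16 - (-5 + N) = 16 + (5 - N) = 21 - N)
-3121/4855 + n(-45)/38 = -3121/4855 + (21 - 1*(-45))/38 = -3121*1/4855 + (21 + 45)*(1/38) = -3121/4855 + 66*(1/38) = -3121/4855 + 33/19 = 100916/92245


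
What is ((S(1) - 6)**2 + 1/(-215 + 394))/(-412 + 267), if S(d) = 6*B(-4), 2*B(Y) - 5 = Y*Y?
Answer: -581572/25955 ≈ -22.407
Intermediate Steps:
B(Y) = 5/2 + Y**2/2 (B(Y) = 5/2 + (Y*Y)/2 = 5/2 + Y**2/2)
S(d) = 63 (S(d) = 6*(5/2 + (1/2)*(-4)**2) = 6*(5/2 + (1/2)*16) = 6*(5/2 + 8) = 6*(21/2) = 63)
((S(1) - 6)**2 + 1/(-215 + 394))/(-412 + 267) = ((63 - 6)**2 + 1/(-215 + 394))/(-412 + 267) = (57**2 + 1/179)/(-145) = (3249 + 1/179)*(-1/145) = (581572/179)*(-1/145) = -581572/25955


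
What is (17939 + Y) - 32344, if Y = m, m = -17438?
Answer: -31843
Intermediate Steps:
Y = -17438
(17939 + Y) - 32344 = (17939 - 17438) - 32344 = 501 - 32344 = -31843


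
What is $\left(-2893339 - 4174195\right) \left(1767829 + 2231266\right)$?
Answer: $-28263739881730$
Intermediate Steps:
$\left(-2893339 - 4174195\right) \left(1767829 + 2231266\right) = \left(-2893339 - 4174195\right) 3999095 = \left(-7067534\right) 3999095 = -28263739881730$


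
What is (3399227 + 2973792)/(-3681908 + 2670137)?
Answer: -6373019/1011771 ≈ -6.2989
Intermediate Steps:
(3399227 + 2973792)/(-3681908 + 2670137) = 6373019/(-1011771) = 6373019*(-1/1011771) = -6373019/1011771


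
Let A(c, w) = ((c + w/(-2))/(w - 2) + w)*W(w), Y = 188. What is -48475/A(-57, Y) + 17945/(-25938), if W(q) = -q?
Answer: 14550670760/21222458631 ≈ 0.68563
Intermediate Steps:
A(c, w) = -w*(w + (c - w/2)/(-2 + w)) (A(c, w) = ((c + w/(-2))/(w - 2) + w)*(-w) = ((c + w*(-1/2))/(-2 + w) + w)*(-w) = ((c - w/2)/(-2 + w) + w)*(-w) = (w + (c - w/2)/(-2 + w))*(-w) = -w*(w + (c - w/2)/(-2 + w)))
-48475/A(-57, Y) + 17945/(-25938) = -48475*(-2 + 188)/(94*(-2*(-57) - 2*188**2 + 5*188)) + 17945/(-25938) = -48475*93/(47*(114 - 2*35344 + 940)) + 17945*(-1/25938) = -48475*93/(47*(114 - 70688 + 940)) - 17945/25938 = -48475/((1/2)*188*(1/186)*(-69634)) - 17945/25938 = -48475/(-3272798/93) - 17945/25938 = -48475*(-93/3272798) - 17945/25938 = 4508175/3272798 - 17945/25938 = 14550670760/21222458631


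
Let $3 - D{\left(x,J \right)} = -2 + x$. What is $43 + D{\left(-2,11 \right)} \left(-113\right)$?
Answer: $-748$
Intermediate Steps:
$D{\left(x,J \right)} = 5 - x$ ($D{\left(x,J \right)} = 3 - \left(-2 + x\right) = 5 - x$)
$43 + D{\left(-2,11 \right)} \left(-113\right) = 43 + \left(5 - -2\right) \left(-113\right) = 43 + \left(5 + 2\right) \left(-113\right) = 43 + 7 \left(-113\right) = 43 - 791 = -748$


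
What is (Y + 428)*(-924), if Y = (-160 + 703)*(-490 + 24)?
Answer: 233411640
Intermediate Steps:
Y = -253038 (Y = 543*(-466) = -253038)
(Y + 428)*(-924) = (-253038 + 428)*(-924) = -252610*(-924) = 233411640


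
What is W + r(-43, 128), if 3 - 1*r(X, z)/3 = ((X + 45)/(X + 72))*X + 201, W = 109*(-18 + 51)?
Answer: 87345/29 ≈ 3011.9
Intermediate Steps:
W = 3597 (W = 109*33 = 3597)
r(X, z) = -594 - 3*X*(45 + X)/(72 + X) (r(X, z) = 9 - 3*(((X + 45)/(X + 72))*X + 201) = 9 - 3*(((45 + X)/(72 + X))*X + 201) = 9 - 3*(X*(45 + X)/(72 + X) + 201) = 9 - 3*(201 + X*(45 + X)/(72 + X)) = 9 + (-603 - 3*X*(45 + X)/(72 + X)) = -594 - 3*X*(45 + X)/(72 + X))
W + r(-43, 128) = 3597 + 3*(-14256 - 1*(-43)² - 243*(-43))/(72 - 43) = 3597 + 3*(-14256 - 1*1849 + 10449)/29 = 3597 + 3*(1/29)*(-14256 - 1849 + 10449) = 3597 + 3*(1/29)*(-5656) = 3597 - 16968/29 = 87345/29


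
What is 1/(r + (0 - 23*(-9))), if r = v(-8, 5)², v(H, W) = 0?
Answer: 1/207 ≈ 0.0048309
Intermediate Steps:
r = 0 (r = 0² = 0)
1/(r + (0 - 23*(-9))) = 1/(0 + (0 - 23*(-9))) = 1/(0 + (0 + 207)) = 1/(0 + 207) = 1/207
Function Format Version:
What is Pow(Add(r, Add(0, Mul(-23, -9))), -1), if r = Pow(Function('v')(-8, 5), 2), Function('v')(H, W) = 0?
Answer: Rational(1, 207) ≈ 0.0048309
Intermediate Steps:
r = 0 (r = Pow(0, 2) = 0)
Pow(Add(r, Add(0, Mul(-23, -9))), -1) = Pow(Add(0, Add(0, Mul(-23, -9))), -1) = Pow(Add(0, Add(0, 207)), -1) = Pow(Add(0, 207), -1) = Pow(207, -1) = Rational(1, 207)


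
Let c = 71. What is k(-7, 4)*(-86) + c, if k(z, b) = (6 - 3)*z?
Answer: 1877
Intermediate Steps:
k(z, b) = 3*z
k(-7, 4)*(-86) + c = (3*(-7))*(-86) + 71 = -21*(-86) + 71 = 1806 + 71 = 1877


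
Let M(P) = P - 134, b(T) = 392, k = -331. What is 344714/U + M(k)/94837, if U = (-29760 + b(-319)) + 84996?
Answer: 16332887299/2637796318 ≈ 6.1919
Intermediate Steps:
M(P) = -134 + P
U = 55628 (U = (-29760 + 392) + 84996 = -29368 + 84996 = 55628)
344714/U + M(k)/94837 = 344714/55628 + (-134 - 331)/94837 = 344714*(1/55628) - 465*1/94837 = 172357/27814 - 465/94837 = 16332887299/2637796318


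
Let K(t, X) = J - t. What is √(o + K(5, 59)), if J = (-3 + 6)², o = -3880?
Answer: 2*I*√969 ≈ 62.258*I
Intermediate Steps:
J = 9 (J = 3² = 9)
K(t, X) = 9 - t
√(o + K(5, 59)) = √(-3880 + (9 - 1*5)) = √(-3880 + (9 - 5)) = √(-3880 + 4) = √(-3876) = 2*I*√969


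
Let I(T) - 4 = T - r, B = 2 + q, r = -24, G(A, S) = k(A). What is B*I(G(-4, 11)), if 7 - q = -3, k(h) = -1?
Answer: 324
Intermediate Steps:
G(A, S) = -1
q = 10 (q = 7 - 1*(-3) = 7 + 3 = 10)
B = 12 (B = 2 + 10 = 12)
I(T) = 28 + T (I(T) = 4 + (T - 1*(-24)) = 4 + (T + 24) = 4 + (24 + T) = 28 + T)
B*I(G(-4, 11)) = 12*(28 - 1) = 12*27 = 324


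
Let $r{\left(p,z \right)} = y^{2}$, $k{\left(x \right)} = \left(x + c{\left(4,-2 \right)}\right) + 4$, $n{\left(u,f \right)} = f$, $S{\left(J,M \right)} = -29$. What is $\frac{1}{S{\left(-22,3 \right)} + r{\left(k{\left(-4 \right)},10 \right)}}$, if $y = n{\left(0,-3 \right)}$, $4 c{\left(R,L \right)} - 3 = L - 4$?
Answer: $- \frac{1}{20} \approx -0.05$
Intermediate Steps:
$c{\left(R,L \right)} = - \frac{1}{4} + \frac{L}{4}$ ($c{\left(R,L \right)} = \frac{3}{4} + \frac{L - 4}{4} = \frac{3}{4} + \frac{-4 + L}{4} = \frac{3}{4} + \left(-1 + \frac{L}{4}\right) = - \frac{1}{4} + \frac{L}{4}$)
$k{\left(x \right)} = \frac{13}{4} + x$ ($k{\left(x \right)} = \left(x + \left(- \frac{1}{4} + \frac{1}{4} \left(-2\right)\right)\right) + 4 = \left(x - \frac{3}{4}\right) + 4 = \left(- \frac{3}{4} + x\right) + 4 = \frac{13}{4} + x$)
$y = -3$
$r{\left(p,z \right)} = 9$ ($r{\left(p,z \right)} = \left(-3\right)^{2} = 9$)
$\frac{1}{S{\left(-22,3 \right)} + r{\left(k{\left(-4 \right)},10 \right)}} = \frac{1}{-29 + 9} = \frac{1}{-20} = - \frac{1}{20}$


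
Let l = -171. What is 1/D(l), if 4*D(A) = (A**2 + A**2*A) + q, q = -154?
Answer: -1/1242781 ≈ -8.0465e-7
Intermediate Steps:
D(A) = -77/2 + A**2/4 + A**3/4 (D(A) = ((A**2 + A**2*A) - 154)/4 = ((A**2 + A**3) - 154)/4 = (-154 + A**2 + A**3)/4 = -77/2 + A**2/4 + A**3/4)
1/D(l) = 1/(-77/2 + (1/4)*(-171)**2 + (1/4)*(-171)**3) = 1/(-77/2 + (1/4)*29241 + (1/4)*(-5000211)) = 1/(-77/2 + 29241/4 - 5000211/4) = 1/(-1242781) = -1/1242781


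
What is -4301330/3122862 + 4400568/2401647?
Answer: 568681715851/1250002025619 ≈ 0.45494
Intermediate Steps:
-4301330/3122862 + 4400568/2401647 = -4301330*1/3122862 + 4400568*(1/2401647) = -2150665/1561431 + 1466856/800549 = 568681715851/1250002025619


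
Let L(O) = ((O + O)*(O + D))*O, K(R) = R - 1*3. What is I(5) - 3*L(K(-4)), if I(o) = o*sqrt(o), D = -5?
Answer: 3528 + 5*sqrt(5) ≈ 3539.2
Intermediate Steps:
I(o) = o**(3/2)
K(R) = -3 + R (K(R) = R - 3 = -3 + R)
L(O) = 2*O**2*(-5 + O) (L(O) = ((O + O)*(O - 5))*O = ((2*O)*(-5 + O))*O = (2*O*(-5 + O))*O = 2*O**2*(-5 + O))
I(5) - 3*L(K(-4)) = 5**(3/2) - 6*(-3 - 4)**2*(-5 + (-3 - 4)) = 5*sqrt(5) - 6*(-7)**2*(-5 - 7) = 5*sqrt(5) - 6*49*(-12) = 5*sqrt(5) - 3*(-1176) = 5*sqrt(5) + 3528 = 3528 + 5*sqrt(5)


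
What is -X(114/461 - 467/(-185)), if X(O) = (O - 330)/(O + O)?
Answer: 27907673/472754 ≈ 59.032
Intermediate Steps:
X(O) = (-330 + O)/(2*O) (X(O) = (-330 + O)/((2*O)) = (-330 + O)*(1/(2*O)) = (-330 + O)/(2*O))
-X(114/461 - 467/(-185)) = -(-330 + (114/461 - 467/(-185)))/(2*(114/461 - 467/(-185))) = -(-330 + (114*(1/461) - 467*(-1/185)))/(2*(114*(1/461) - 467*(-1/185))) = -(-330 + (114/461 + 467/185))/(2*(114/461 + 467/185)) = -(-330 + 236377/85285)/(2*236377/85285) = -85285*(-27907673)/(2*236377*85285) = -1*(-27907673/472754) = 27907673/472754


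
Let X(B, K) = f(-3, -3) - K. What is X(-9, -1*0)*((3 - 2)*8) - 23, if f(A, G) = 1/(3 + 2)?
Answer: -107/5 ≈ -21.400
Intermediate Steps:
f(A, G) = 1/5
X(B, K) = 1/5 - K
X(-9, -1*0)*((3 - 2)*8) - 23 = (1/5 - (-1)*0)*((3 - 2)*8) - 23 = (1/5 - 1*0)*(1*8) - 23 = (1/5 + 0)*8 - 23 = (1/5)*8 - 23 = 8/5 - 23 = -107/5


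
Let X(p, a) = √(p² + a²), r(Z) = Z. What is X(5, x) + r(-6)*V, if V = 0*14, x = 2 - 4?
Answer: √29 ≈ 5.3852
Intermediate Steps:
x = -2
X(p, a) = √(a² + p²)
V = 0
X(5, x) + r(-6)*V = √((-2)² + 5²) - 6*0 = √(4 + 25) + 0 = √29 + 0 = √29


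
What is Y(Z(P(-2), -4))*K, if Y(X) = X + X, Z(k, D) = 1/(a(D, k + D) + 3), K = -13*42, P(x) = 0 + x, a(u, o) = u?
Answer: 1092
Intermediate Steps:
P(x) = x
K = -546
Z(k, D) = 1/(3 + D) (Z(k, D) = 1/(D + 3) = 1/(3 + D))
Y(X) = 2*X
Y(Z(P(-2), -4))*K = (2/(3 - 4))*(-546) = (2/(-1))*(-546) = (2*(-1))*(-546) = -2*(-546) = 1092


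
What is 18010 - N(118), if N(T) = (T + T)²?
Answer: -37686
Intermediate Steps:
N(T) = 4*T² (N(T) = (2*T)² = 4*T²)
18010 - N(118) = 18010 - 4*118² = 18010 - 4*13924 = 18010 - 1*55696 = 18010 - 55696 = -37686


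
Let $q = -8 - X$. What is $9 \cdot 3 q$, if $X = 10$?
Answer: $-486$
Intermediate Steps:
$q = -18$ ($q = -8 - 10 = -18$)
$9 \cdot 3 q = 9 \cdot 3 \left(-18\right) = 27 \left(-18\right) = -486$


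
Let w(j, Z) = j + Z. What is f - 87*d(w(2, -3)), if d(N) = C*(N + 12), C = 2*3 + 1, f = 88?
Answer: -6611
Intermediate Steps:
w(j, Z) = Z + j
C = 7 (C = 6 + 1 = 7)
d(N) = 84 + 7*N (d(N) = 7*(N + 12) = 7*(12 + N) = 84 + 7*N)
f - 87*d(w(2, -3)) = 88 - 87*(84 + 7*(-3 + 2)) = 88 - 87*(84 + 7*(-1)) = 88 - 87*(84 - 7) = 88 - 87*77 = 88 - 6699 = -6611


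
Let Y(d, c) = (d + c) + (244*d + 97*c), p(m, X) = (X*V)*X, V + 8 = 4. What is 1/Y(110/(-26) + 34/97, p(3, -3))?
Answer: -1261/5647593 ≈ -0.00022328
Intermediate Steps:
V = -4 (V = -8 + 4 = -4)
p(m, X) = -4*X² (p(m, X) = (X*(-4))*X = (-4*X)*X = -4*X²)
Y(d, c) = 98*c + 245*d (Y(d, c) = (c + d) + (97*c + 244*d) = 98*c + 245*d)
1/Y(110/(-26) + 34/97, p(3, -3)) = 1/(98*(-4*(-3)²) + 245*(110/(-26) + 34/97)) = 1/(98*(-4*9) + 245*(110*(-1/26) + 34*(1/97))) = 1/(98*(-36) + 245*(-55/13 + 34/97)) = 1/(-3528 + 245*(-4893/1261)) = 1/(-3528 - 1198785/1261) = 1/(-5647593/1261) = -1261/5647593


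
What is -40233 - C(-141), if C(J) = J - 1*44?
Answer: -40048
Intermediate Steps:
C(J) = -44 + J (C(J) = J - 44 = -44 + J)
-40233 - C(-141) = -40233 - (-44 - 141) = -40233 - 1*(-185) = -40233 + 185 = -40048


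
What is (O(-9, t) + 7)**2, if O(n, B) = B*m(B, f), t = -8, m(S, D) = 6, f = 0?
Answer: 1681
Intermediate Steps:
O(n, B) = 6*B (O(n, B) = B*6 = 6*B)
(O(-9, t) + 7)**2 = (6*(-8) + 7)**2 = (-48 + 7)**2 = (-41)**2 = 1681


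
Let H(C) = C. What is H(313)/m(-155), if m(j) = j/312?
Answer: -97656/155 ≈ -630.04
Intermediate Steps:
m(j) = j/312 (m(j) = j*(1/312) = j/312)
H(313)/m(-155) = 313/(((1/312)*(-155))) = 313/(-155/312) = 313*(-312/155) = -97656/155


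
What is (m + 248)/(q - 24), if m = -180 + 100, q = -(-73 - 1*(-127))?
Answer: -28/13 ≈ -2.1538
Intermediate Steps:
q = -54 (q = -(-73 + 127) = -1*54 = -54)
m = -80
(m + 248)/(q - 24) = (-80 + 248)/(-54 - 24) = 168/(-78) = 168*(-1/78) = -28/13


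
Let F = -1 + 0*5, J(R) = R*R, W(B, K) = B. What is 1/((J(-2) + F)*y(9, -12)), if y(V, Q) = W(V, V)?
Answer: 1/27 ≈ 0.037037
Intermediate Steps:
y(V, Q) = V
J(R) = R²
F = -1 (F = -1 + 0 = -1)
1/((J(-2) + F)*y(9, -12)) = 1/(((-2)² - 1)*9) = 1/((4 - 1)*9) = 1/(3*9) = 1/27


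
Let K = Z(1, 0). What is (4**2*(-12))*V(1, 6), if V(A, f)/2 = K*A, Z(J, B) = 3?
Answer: -1152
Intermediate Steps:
K = 3
V(A, f) = 6*A (V(A, f) = 2*(3*A) = 6*A)
(4**2*(-12))*V(1, 6) = (4**2*(-12))*(6*1) = (16*(-12))*6 = -192*6 = -1152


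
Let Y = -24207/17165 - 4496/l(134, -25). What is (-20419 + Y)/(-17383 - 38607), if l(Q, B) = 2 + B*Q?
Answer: 146681442397/402207104475 ≈ 0.36469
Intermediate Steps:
Y = -967799/14367105 (Y = -24207/17165 - 4496/(2 - 25*134) = -24207*1/17165 - 4496/(2 - 3350) = -24207/17165 - 4496/(-3348) = -24207/17165 - 4496*(-1/3348) = -24207/17165 + 1124/837 = -967799/14367105 ≈ -0.067362)
(-20419 + Y)/(-17383 - 38607) = (-20419 - 967799/14367105)/(-17383 - 38607) = -293362884794/14367105/(-55990) = -293362884794/14367105*(-1/55990) = 146681442397/402207104475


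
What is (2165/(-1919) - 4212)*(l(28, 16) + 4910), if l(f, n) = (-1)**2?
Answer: -39705400623/1919 ≈ -2.0691e+7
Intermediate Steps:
l(f, n) = 1
(2165/(-1919) - 4212)*(l(28, 16) + 4910) = (2165/(-1919) - 4212)*(1 + 4910) = (2165*(-1/1919) - 4212)*4911 = (-2165/1919 - 4212)*4911 = -8084993/1919*4911 = -39705400623/1919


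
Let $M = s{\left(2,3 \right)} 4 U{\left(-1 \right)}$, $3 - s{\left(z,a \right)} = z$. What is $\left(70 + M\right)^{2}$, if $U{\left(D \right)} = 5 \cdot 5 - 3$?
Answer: $24964$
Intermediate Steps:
$U{\left(D \right)} = 22$ ($U{\left(D \right)} = 25 - 3 = 22$)
$s{\left(z,a \right)} = 3 - z$
$M = 88$ ($M = \left(3 - 2\right) 4 \cdot 22 = 1 \cdot 4 \cdot 22 = 4 \cdot 22 = 88$)
$\left(70 + M\right)^{2} = \left(70 + 88\right)^{2} = 158^{2} = 24964$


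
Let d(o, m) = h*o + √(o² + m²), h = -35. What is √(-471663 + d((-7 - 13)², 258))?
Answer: √(-485663 + 2*√56641) ≈ 696.55*I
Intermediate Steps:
d(o, m) = √(m² + o²) - 35*o (d(o, m) = -35*o + √(o² + m²) = -35*o + √(m² + o²) = √(m² + o²) - 35*o)
√(-471663 + d((-7 - 13)², 258)) = √(-471663 + (√(258² + ((-7 - 13)²)²) - 35*(-7 - 13)²)) = √(-471663 + (√(66564 + ((-20)²)²) - 35*(-20)²)) = √(-471663 + (√(66564 + 400²) - 35*400)) = √(-471663 + (√(66564 + 160000) - 14000)) = √(-471663 + (√226564 - 14000)) = √(-471663 + (2*√56641 - 14000)) = √(-471663 + (-14000 + 2*√56641)) = √(-485663 + 2*√56641)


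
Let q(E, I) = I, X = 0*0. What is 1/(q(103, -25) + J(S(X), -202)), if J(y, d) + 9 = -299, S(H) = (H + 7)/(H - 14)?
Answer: -1/333 ≈ -0.0030030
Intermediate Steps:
X = 0
S(H) = (7 + H)/(-14 + H)
J(y, d) = -308 (J(y, d) = -9 - 299 = -308)
1/(q(103, -25) + J(S(X), -202)) = 1/(-25 - 308) = 1/(-333) = -1/333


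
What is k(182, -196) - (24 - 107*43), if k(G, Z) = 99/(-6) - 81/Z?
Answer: 893939/196 ≈ 4560.9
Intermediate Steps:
k(G, Z) = -33/2 - 81/Z (k(G, Z) = 99*(-⅙) - 81/Z = -33/2 - 81/Z)
k(182, -196) - (24 - 107*43) = (-33/2 - 81/(-196)) - (24 - 107*43) = (-33/2 - 81*(-1/196)) - (24 - 4601) = (-33/2 + 81/196) - 1*(-4577) = -3153/196 + 4577 = 893939/196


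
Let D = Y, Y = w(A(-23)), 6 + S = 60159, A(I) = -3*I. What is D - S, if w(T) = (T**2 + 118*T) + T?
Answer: -47181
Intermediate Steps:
S = 60153 (S = -6 + 60159 = 60153)
w(T) = T**2 + 119*T
Y = 12972 (Y = (-3*(-23))*(119 - 3*(-23)) = 69*(119 + 69) = 69*188 = 12972)
D = 12972
D - S = 12972 - 1*60153 = 12972 - 60153 = -47181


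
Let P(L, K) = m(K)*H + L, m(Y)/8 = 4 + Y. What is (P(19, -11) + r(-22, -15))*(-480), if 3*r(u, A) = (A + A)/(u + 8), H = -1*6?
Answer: -1195200/7 ≈ -1.7074e+5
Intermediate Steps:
m(Y) = 32 + 8*Y (m(Y) = 8*(4 + Y) = 32 + 8*Y)
H = -6
P(L, K) = -192 + L - 48*K (P(L, K) = (32 + 8*K)*(-6) + L = (-192 - 48*K) + L = -192 + L - 48*K)
r(u, A) = 2*A/(3*(8 + u)) (r(u, A) = ((A + A)/(u + 8))/3 = ((2*A)/(8 + u))/3 = (2*A/(8 + u))/3 = 2*A/(3*(8 + u)))
(P(19, -11) + r(-22, -15))*(-480) = ((-192 + 19 - 48*(-11)) + (⅔)*(-15)/(8 - 22))*(-480) = ((-192 + 19 + 528) + (⅔)*(-15)/(-14))*(-480) = (355 + (⅔)*(-15)*(-1/14))*(-480) = (355 + 5/7)*(-480) = (2490/7)*(-480) = -1195200/7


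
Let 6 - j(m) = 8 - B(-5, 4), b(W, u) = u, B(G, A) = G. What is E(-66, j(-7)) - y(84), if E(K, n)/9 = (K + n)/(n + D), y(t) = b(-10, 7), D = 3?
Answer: 629/4 ≈ 157.25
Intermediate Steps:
j(m) = -7 (j(m) = 6 - (8 - 1*(-5)) = 6 - (8 + 5) = 6 - 1*13 = 6 - 13 = -7)
y(t) = 7
E(K, n) = 9*(K + n)/(3 + n) (E(K, n) = 9*((K + n)/(n + 3)) = 9*((K + n)/(3 + n)) = 9*(K + n)/(3 + n))
E(-66, j(-7)) - y(84) = 9*(-66 - 7)/(3 - 7) - 1*7 = 9*(-73)/(-4) - 7 = 9*(-¼)*(-73) - 7 = 657/4 - 7 = 629/4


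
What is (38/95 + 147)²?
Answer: 543169/25 ≈ 21727.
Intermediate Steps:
(38/95 + 147)² = (38*(1/95) + 147)² = (⅖ + 147)² = (737/5)² = 543169/25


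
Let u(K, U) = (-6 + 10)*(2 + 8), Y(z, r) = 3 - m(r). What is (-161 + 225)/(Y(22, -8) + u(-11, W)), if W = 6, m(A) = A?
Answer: 64/51 ≈ 1.2549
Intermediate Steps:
Y(z, r) = 3 - r
u(K, U) = 40 (u(K, U) = 4*10 = 40)
(-161 + 225)/(Y(22, -8) + u(-11, W)) = (-161 + 225)/((3 - 1*(-8)) + 40) = 64/((3 + 8) + 40) = 64/(11 + 40) = 64/51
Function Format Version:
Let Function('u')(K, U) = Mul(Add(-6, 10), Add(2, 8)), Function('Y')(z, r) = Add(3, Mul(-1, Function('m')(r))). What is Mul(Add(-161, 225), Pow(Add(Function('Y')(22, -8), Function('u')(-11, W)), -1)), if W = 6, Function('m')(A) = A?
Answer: Rational(64, 51) ≈ 1.2549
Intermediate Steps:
Function('Y')(z, r) = Add(3, Mul(-1, r))
Function('u')(K, U) = 40 (Function('u')(K, U) = Mul(4, 10) = 40)
Mul(Add(-161, 225), Pow(Add(Function('Y')(22, -8), Function('u')(-11, W)), -1)) = Mul(Add(-161, 225), Pow(Add(Add(3, Mul(-1, -8)), 40), -1)) = Mul(64, Pow(Add(Add(3, 8), 40), -1)) = Mul(64, Pow(Add(11, 40), -1)) = Mul(64, Pow(51, -1)) = Mul(64, Rational(1, 51)) = Rational(64, 51)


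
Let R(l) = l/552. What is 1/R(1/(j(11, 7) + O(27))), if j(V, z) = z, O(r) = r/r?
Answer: 4416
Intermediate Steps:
O(r) = 1
R(l) = l/552 (R(l) = l*(1/552) = l/552)
1/R(1/(j(11, 7) + O(27))) = 1/(1/(552*(7 + 1))) = 1/((1/552)/8) = 1/((1/552)*(1/8)) = 1/(1/4416) = 4416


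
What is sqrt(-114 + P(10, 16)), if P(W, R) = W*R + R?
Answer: sqrt(62) ≈ 7.8740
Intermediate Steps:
P(W, R) = R + R*W (P(W, R) = R*W + R = R + R*W)
sqrt(-114 + P(10, 16)) = sqrt(-114 + 16*(1 + 10)) = sqrt(-114 + 16*11) = sqrt(-114 + 176) = sqrt(62)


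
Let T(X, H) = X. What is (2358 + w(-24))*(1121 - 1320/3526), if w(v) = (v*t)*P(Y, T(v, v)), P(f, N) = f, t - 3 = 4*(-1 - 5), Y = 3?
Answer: 177809670/41 ≈ 4.3368e+6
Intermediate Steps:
t = -21 (t = 3 + 4*(-1 - 5) = 3 + 4*(-6) = 3 - 24 = -21)
w(v) = -63*v (w(v) = (v*(-21))*3 = -21*v*3 = -63*v)
(2358 + w(-24))*(1121 - 1320/3526) = (2358 - 63*(-24))*(1121 - 1320/3526) = (2358 + 1512)*(1121 - 1320*1/3526) = 3870*(1121 - 660/1763) = 3870*(1975663/1763) = 177809670/41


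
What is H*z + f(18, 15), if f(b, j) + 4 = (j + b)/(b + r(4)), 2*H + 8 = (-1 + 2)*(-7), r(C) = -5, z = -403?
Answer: 78547/26 ≈ 3021.0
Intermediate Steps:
H = -15/2 (H = -4 + ((-1 + 2)*(-7))/2 = -4 + (1*(-7))/2 = -4 + (½)*(-7) = -4 - 7/2 = -15/2 ≈ -7.5000)
f(b, j) = -4 + (b + j)/(-5 + b) (f(b, j) = -4 + (j + b)/(b - 5) = -4 + (b + j)/(-5 + b))
H*z + f(18, 15) = -15/2*(-403) + (20 + 15 - 3*18)/(-5 + 18) = 6045/2 + (20 + 15 - 54)/13 = 6045/2 + (1/13)*(-19) = 6045/2 - 19/13 = 78547/26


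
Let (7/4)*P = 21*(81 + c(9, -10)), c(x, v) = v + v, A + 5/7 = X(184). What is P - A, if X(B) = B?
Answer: 3841/7 ≈ 548.71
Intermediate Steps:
A = 1283/7 (A = -5/7 + 184 = 1283/7 ≈ 183.29)
c(x, v) = 2*v
P = 732 (P = 4*(21*(81 + 2*(-10)))/7 = 4*(21*(81 - 20))/7 = 4*(21*61)/7 = (4/7)*1281 = 732)
P - A = 732 - 1*1283/7 = 732 - 1283/7 = 3841/7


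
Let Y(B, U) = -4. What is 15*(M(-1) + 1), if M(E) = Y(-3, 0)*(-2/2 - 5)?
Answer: 375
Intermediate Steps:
M(E) = 24 (M(E) = -4*(-2/2 - 5) = -4*(-2*½ - 5) = -4*(-1 - 5) = -4*(-6) = 24)
15*(M(-1) + 1) = 15*(24 + 1) = 15*25 = 375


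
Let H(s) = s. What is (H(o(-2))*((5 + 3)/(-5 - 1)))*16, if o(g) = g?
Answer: 128/3 ≈ 42.667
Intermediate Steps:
(H(o(-2))*((5 + 3)/(-5 - 1)))*16 = -2*(5 + 3)/(-5 - 1)*16 = -16/(-6)*16 = -16*(-1)/6*16 = -2*(-4/3)*16 = (8/3)*16 = 128/3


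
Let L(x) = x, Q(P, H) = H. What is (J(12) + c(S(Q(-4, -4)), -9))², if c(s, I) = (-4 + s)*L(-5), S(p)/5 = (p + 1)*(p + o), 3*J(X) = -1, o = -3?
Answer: 2298256/9 ≈ 2.5536e+5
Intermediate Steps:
J(X) = -⅓ (J(X) = (⅓)*(-1) = -⅓)
S(p) = 5*(1 + p)*(-3 + p) (S(p) = 5*((p + 1)*(p - 3)) = 5*((1 + p)*(-3 + p)) = 5*(1 + p)*(-3 + p))
c(s, I) = 20 - 5*s (c(s, I) = (-4 + s)*(-5) = 20 - 5*s)
(J(12) + c(S(Q(-4, -4)), -9))² = (-⅓ + (20 - 5*(-15 - 10*(-4) + 5*(-4)²)))² = (-⅓ + (20 - 5*(-15 + 40 + 5*16)))² = (-⅓ + (20 - 5*(-15 + 40 + 80)))² = (-⅓ + (20 - 5*105))² = (-⅓ + (20 - 525))² = (-⅓ - 505)² = (-1516/3)² = 2298256/9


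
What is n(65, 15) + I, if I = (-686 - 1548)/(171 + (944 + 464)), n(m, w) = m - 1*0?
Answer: 100401/1579 ≈ 63.585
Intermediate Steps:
n(m, w) = m (n(m, w) = m + 0 = m)
I = -2234/1579 (I = -2234/(171 + 1408) = -2234/1579 ≈ -1.4148)
n(65, 15) + I = 65 - 2234/1579 = 100401/1579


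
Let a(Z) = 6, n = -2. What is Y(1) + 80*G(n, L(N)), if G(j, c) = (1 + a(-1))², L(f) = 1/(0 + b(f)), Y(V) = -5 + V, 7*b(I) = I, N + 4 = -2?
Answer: 3916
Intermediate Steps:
N = -6 (N = -4 - 2 = -6)
b(I) = I/7
L(f) = 7/f (L(f) = 1/(0 + f/7) = 1/(f/7) = 7/f)
G(j, c) = 49 (G(j, c) = (1 + 6)² = 7² = 49)
Y(1) + 80*G(n, L(N)) = (-5 + 1) + 80*49 = -4 + 3920 = 3916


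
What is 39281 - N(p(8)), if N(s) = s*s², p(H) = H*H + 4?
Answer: -275151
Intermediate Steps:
p(H) = 4 + H² (p(H) = H² + 4 = 4 + H²)
N(s) = s³
39281 - N(p(8)) = 39281 - (4 + 8²)³ = 39281 - (4 + 64)³ = 39281 - 1*68³ = 39281 - 1*314432 = 39281 - 314432 = -275151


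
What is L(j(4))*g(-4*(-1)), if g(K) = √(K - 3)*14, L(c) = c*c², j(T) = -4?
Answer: -896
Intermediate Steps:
L(c) = c³
g(K) = 14*√(-3 + K) (g(K) = √(-3 + K)*14 = 14*√(-3 + K))
L(j(4))*g(-4*(-1)) = (-4)³*(14*√(-3 - 4*(-1))) = -896*√(-3 + 4) = -896*√1 = -896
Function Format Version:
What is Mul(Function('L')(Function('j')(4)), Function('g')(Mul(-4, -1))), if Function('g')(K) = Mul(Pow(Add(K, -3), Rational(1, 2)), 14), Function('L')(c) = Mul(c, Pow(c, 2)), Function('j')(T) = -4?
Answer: -896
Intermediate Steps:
Function('L')(c) = Pow(c, 3)
Function('g')(K) = Mul(14, Pow(Add(-3, K), Rational(1, 2))) (Function('g')(K) = Mul(Pow(Add(-3, K), Rational(1, 2)), 14) = Mul(14, Pow(Add(-3, K), Rational(1, 2))))
Mul(Function('L')(Function('j')(4)), Function('g')(Mul(-4, -1))) = Mul(Pow(-4, 3), Mul(14, Pow(Add(-3, Mul(-4, -1)), Rational(1, 2)))) = Mul(-64, Mul(14, Pow(Add(-3, 4), Rational(1, 2)))) = Mul(-64, Mul(14, Pow(1, Rational(1, 2)))) = Mul(-64, Mul(14, 1)) = Mul(-64, 14) = -896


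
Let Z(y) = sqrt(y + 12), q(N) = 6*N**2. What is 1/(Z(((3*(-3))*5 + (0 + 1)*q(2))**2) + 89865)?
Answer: 29955/2691905924 - sqrt(453)/8075717772 ≈ 1.1125e-5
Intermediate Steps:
Z(y) = sqrt(12 + y)
1/(Z(((3*(-3))*5 + (0 + 1)*q(2))**2) + 89865) = 1/(sqrt(12 + ((3*(-3))*5 + (0 + 1)*(6*2**2))**2) + 89865) = 1/(sqrt(12 + (-9*5 + 1*(6*4))**2) + 89865) = 1/(sqrt(12 + (-45 + 1*24)**2) + 89865) = 1/(sqrt(12 + (-45 + 24)**2) + 89865) = 1/(sqrt(12 + (-21)**2) + 89865) = 1/(sqrt(12 + 441) + 89865) = 1/(sqrt(453) + 89865) = 1/(89865 + sqrt(453))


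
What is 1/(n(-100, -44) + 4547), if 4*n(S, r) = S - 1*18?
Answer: 2/9035 ≈ 0.00022136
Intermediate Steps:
n(S, r) = -9/2 + S/4 (n(S, r) = (S - 1*18)/4 = (S - 18)/4 = (-18 + S)/4 = -9/2 + S/4)
1/(n(-100, -44) + 4547) = 1/((-9/2 + (¼)*(-100)) + 4547) = 1/((-9/2 - 25) + 4547) = 1/(-59/2 + 4547) = 1/(9035/2) = 2/9035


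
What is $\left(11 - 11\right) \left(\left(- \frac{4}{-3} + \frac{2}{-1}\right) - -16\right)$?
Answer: $0$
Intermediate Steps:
$\left(11 - 11\right) \left(\left(- \frac{4}{-3} + \frac{2}{-1}\right) - -16\right) = 0 \left(\left(\left(-4\right) \left(- \frac{1}{3}\right) + 2 \left(-1\right)\right) + 16\right) = 0 \left(\left(\frac{4}{3} - 2\right) + 16\right) = 0 \left(- \frac{2}{3} + 16\right) = 0 \cdot \frac{46}{3} = 0$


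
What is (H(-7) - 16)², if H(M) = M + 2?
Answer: 441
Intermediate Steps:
H(M) = 2 + M
(H(-7) - 16)² = ((2 - 7) - 16)² = (-5 - 16)² = (-21)² = 441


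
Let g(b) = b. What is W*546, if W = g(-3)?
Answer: -1638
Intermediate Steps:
W = -3
W*546 = -3*546 = -1638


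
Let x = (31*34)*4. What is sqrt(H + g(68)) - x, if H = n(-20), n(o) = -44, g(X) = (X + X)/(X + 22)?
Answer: -4216 + 2*I*sqrt(2390)/15 ≈ -4216.0 + 6.5183*I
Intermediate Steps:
g(X) = 2*X/(22 + X) (g(X) = (2*X)/(22 + X) = 2*X/(22 + X))
H = -44
x = 4216 (x = 1054*4 = 4216)
sqrt(H + g(68)) - x = sqrt(-44 + 2*68/(22 + 68)) - 1*4216 = sqrt(-44 + 2*68/90) - 4216 = sqrt(-44 + 2*68*(1/90)) - 4216 = sqrt(-44 + 68/45) - 4216 = sqrt(-1912/45) - 4216 = 2*I*sqrt(2390)/15 - 4216 = -4216 + 2*I*sqrt(2390)/15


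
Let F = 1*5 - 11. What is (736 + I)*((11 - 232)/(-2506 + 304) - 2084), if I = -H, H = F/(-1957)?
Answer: -173931141749/113403 ≈ -1.5337e+6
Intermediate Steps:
F = -6 (F = 5 - 11 = -6)
H = 6/1957 (H = -6/(-1957) = -6*(-1/1957) = 6/1957 ≈ 0.0030659)
I = -6/1957 (I = -1*6/1957 = -6/1957 ≈ -0.0030659)
(736 + I)*((11 - 232)/(-2506 + 304) - 2084) = (736 - 6/1957)*((11 - 232)/(-2506 + 304) - 2084) = 1440346*(-221/(-2202) - 2084)/1957 = 1440346*(-221*(-1/2202) - 2084)/1957 = 1440346*(221/2202 - 2084)/1957 = (1440346/1957)*(-4588747/2202) = -173931141749/113403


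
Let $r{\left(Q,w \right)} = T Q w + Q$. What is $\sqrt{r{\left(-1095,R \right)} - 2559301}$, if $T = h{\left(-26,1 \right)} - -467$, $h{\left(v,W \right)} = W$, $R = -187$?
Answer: $2 \sqrt{23317406} \approx 9657.6$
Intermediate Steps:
$T = 468$ ($T = 1 - -467 = 1 + 467 = 468$)
$r{\left(Q,w \right)} = Q + 468 Q w$ ($r{\left(Q,w \right)} = 468 Q w + Q = Q + 468 Q w$)
$\sqrt{r{\left(-1095,R \right)} - 2559301} = \sqrt{- 1095 \left(1 + 468 \left(-187\right)\right) - 2559301} = \sqrt{- 1095 \left(1 - 87516\right) - 2559301} = \sqrt{\left(-1095\right) \left(-87515\right) - 2559301} = \sqrt{95828925 - 2559301} = \sqrt{93269624} = 2 \sqrt{23317406}$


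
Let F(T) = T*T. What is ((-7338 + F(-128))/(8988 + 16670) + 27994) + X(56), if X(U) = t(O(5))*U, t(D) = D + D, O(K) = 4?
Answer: 364886941/12829 ≈ 28442.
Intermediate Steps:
F(T) = T²
t(D) = 2*D
X(U) = 8*U (X(U) = (2*4)*U = 8*U)
((-7338 + F(-128))/(8988 + 16670) + 27994) + X(56) = ((-7338 + (-128)²)/(8988 + 16670) + 27994) + 8*56 = ((-7338 + 16384)/25658 + 27994) + 448 = (9046*(1/25658) + 27994) + 448 = (4523/12829 + 27994) + 448 = 359139549/12829 + 448 = 364886941/12829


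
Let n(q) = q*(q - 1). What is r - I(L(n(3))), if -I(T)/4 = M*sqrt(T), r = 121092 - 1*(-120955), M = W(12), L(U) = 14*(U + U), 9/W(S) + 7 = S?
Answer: 242047 + 72*sqrt(42)/5 ≈ 2.4214e+5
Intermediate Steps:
W(S) = 9/(-7 + S)
n(q) = q*(-1 + q)
L(U) = 28*U (L(U) = 14*(2*U) = 28*U)
M = 9/5 (M = 9/(-7 + 12) = 9/5 ≈ 1.8000)
r = 242047 (r = 121092 + 120955 = 242047)
I(T) = -36*sqrt(T)/5
r - I(L(n(3))) = 242047 - (-36)*sqrt(28*(3*(-1 + 3)))/5 = 242047 - (-36)*sqrt(28*(3*2))/5 = 242047 - (-36)*sqrt(28*6)/5 = 242047 - (-36)*sqrt(168)/5 = 242047 - (-36)*2*sqrt(42)/5 = 242047 - (-72)*sqrt(42)/5 = 242047 + 72*sqrt(42)/5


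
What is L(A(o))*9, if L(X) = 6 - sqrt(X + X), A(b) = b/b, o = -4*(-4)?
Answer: 54 - 9*sqrt(2) ≈ 41.272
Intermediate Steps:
o = 16
A(b) = 1
L(X) = 6 - sqrt(2)*sqrt(X) (L(X) = 6 - sqrt(2*X) = 6 - sqrt(2)*sqrt(X))
L(A(o))*9 = (6 - sqrt(2)*sqrt(1))*9 = (6 - 1*sqrt(2)*1)*9 = (6 - sqrt(2))*9 = 54 - 9*sqrt(2)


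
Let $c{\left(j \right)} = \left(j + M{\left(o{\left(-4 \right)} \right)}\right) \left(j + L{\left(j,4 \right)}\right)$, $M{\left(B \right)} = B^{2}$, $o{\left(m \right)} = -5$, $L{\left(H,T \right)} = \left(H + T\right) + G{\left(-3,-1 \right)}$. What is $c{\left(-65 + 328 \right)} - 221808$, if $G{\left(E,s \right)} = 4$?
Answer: $-68016$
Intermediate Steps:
$L{\left(H,T \right)} = 4 + H + T$ ($L{\left(H,T \right)} = \left(H + T\right) + 4 = 4 + H + T$)
$c{\left(j \right)} = \left(8 + 2 j\right) \left(25 + j\right)$ ($c{\left(j \right)} = \left(j + \left(-5\right)^{2}\right) \left(j + \left(4 + j + 4\right)\right) = \left(j + 25\right) \left(j + \left(8 + j\right)\right) = \left(25 + j\right) \left(8 + 2 j\right) = \left(8 + 2 j\right) \left(25 + j\right)$)
$c{\left(-65 + 328 \right)} - 221808 = \left(200 + 2 \left(-65 + 328\right)^{2} + 58 \left(-65 + 328\right)\right) - 221808 = \left(200 + 2 \cdot 263^{2} + 58 \cdot 263\right) - 221808 = \left(200 + 2 \cdot 69169 + 15254\right) - 221808 = \left(200 + 138338 + 15254\right) - 221808 = 153792 - 221808 = -68016$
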